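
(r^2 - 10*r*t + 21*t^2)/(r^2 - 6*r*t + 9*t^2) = (r - 7*t)/(r - 3*t)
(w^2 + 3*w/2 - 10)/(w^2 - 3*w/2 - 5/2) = (w + 4)/(w + 1)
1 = 1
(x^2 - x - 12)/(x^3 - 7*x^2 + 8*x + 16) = (x + 3)/(x^2 - 3*x - 4)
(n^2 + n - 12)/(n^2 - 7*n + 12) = (n + 4)/(n - 4)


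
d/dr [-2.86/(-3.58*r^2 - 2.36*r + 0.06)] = (-20.4776*r - 6.7496)/(3.58*r^2 + 2.36*r - 0.06)^2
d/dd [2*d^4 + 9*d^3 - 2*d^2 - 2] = d*(8*d^2 + 27*d - 4)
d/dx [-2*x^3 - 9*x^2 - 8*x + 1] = -6*x^2 - 18*x - 8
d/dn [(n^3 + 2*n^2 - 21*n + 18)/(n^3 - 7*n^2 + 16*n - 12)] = (2 - 9*n)/(n^3 - 6*n^2 + 12*n - 8)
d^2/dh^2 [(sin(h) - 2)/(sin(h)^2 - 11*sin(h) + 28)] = (-sin(h)^5 - 3*sin(h)^4 + 104*sin(h)^3 - 302*sin(h)^2 - 204*sin(h) + 244)/(sin(h)^2 - 11*sin(h) + 28)^3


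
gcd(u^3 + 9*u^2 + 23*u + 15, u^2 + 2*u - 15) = u + 5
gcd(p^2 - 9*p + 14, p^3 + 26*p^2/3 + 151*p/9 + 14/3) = 1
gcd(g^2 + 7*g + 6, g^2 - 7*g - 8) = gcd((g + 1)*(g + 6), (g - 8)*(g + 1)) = g + 1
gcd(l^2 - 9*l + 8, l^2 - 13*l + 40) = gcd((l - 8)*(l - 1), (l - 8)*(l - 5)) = l - 8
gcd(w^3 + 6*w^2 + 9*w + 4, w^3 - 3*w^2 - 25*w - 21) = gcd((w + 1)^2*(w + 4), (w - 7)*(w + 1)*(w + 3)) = w + 1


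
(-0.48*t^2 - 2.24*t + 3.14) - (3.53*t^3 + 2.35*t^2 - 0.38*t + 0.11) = -3.53*t^3 - 2.83*t^2 - 1.86*t + 3.03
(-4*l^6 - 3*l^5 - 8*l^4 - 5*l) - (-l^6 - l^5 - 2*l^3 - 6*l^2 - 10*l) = -3*l^6 - 2*l^5 - 8*l^4 + 2*l^3 + 6*l^2 + 5*l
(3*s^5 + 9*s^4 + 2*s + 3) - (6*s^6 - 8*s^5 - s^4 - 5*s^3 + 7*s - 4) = -6*s^6 + 11*s^5 + 10*s^4 + 5*s^3 - 5*s + 7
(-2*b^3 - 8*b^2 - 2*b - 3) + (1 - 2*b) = -2*b^3 - 8*b^2 - 4*b - 2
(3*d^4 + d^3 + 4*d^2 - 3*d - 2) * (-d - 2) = -3*d^5 - 7*d^4 - 6*d^3 - 5*d^2 + 8*d + 4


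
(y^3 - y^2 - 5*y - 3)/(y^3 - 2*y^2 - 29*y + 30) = (y^3 - y^2 - 5*y - 3)/(y^3 - 2*y^2 - 29*y + 30)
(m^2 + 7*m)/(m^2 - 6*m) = (m + 7)/(m - 6)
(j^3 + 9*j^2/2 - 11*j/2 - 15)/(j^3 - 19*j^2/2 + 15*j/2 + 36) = (j^2 + 3*j - 10)/(j^2 - 11*j + 24)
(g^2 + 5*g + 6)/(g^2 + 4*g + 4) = (g + 3)/(g + 2)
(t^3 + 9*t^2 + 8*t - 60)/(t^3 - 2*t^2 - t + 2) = (t^2 + 11*t + 30)/(t^2 - 1)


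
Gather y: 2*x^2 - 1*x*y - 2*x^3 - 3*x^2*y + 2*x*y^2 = -2*x^3 + 2*x^2 + 2*x*y^2 + y*(-3*x^2 - x)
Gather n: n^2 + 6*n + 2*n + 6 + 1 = n^2 + 8*n + 7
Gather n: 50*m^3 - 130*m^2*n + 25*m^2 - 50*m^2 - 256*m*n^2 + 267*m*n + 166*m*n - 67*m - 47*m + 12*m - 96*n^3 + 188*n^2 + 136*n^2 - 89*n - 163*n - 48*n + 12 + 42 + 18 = 50*m^3 - 25*m^2 - 102*m - 96*n^3 + n^2*(324 - 256*m) + n*(-130*m^2 + 433*m - 300) + 72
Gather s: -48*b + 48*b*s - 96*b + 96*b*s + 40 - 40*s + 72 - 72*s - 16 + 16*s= -144*b + s*(144*b - 96) + 96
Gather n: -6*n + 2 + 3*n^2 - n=3*n^2 - 7*n + 2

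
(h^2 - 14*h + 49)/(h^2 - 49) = (h - 7)/(h + 7)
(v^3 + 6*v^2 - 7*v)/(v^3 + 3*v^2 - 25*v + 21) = v/(v - 3)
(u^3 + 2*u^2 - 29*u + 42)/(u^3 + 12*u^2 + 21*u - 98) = (u - 3)/(u + 7)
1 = 1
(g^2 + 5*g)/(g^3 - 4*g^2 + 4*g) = (g + 5)/(g^2 - 4*g + 4)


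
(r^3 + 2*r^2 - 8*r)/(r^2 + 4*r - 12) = r*(r + 4)/(r + 6)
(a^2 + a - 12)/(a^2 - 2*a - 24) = (a - 3)/(a - 6)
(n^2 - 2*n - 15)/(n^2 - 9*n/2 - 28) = 2*(-n^2 + 2*n + 15)/(-2*n^2 + 9*n + 56)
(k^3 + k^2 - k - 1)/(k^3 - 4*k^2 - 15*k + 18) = (k^2 + 2*k + 1)/(k^2 - 3*k - 18)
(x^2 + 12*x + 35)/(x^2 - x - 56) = (x + 5)/(x - 8)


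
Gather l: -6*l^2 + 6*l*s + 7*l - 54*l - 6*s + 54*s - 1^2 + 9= -6*l^2 + l*(6*s - 47) + 48*s + 8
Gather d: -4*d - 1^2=-4*d - 1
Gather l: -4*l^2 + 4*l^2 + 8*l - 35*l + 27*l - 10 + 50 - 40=0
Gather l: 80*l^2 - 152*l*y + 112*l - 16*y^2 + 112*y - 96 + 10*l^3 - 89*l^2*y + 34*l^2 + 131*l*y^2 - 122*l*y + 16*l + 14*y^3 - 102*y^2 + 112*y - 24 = 10*l^3 + l^2*(114 - 89*y) + l*(131*y^2 - 274*y + 128) + 14*y^3 - 118*y^2 + 224*y - 120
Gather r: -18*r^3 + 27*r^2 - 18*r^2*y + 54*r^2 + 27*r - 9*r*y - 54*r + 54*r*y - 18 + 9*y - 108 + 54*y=-18*r^3 + r^2*(81 - 18*y) + r*(45*y - 27) + 63*y - 126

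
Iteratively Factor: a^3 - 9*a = (a + 3)*(a^2 - 3*a) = (a - 3)*(a + 3)*(a)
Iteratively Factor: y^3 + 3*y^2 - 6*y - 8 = (y + 4)*(y^2 - y - 2) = (y + 1)*(y + 4)*(y - 2)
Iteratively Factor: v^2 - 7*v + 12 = (v - 3)*(v - 4)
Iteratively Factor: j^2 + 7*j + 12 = (j + 4)*(j + 3)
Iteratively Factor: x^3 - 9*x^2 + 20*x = (x - 5)*(x^2 - 4*x) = (x - 5)*(x - 4)*(x)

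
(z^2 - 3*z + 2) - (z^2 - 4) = 6 - 3*z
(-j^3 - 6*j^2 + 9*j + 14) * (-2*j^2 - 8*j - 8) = 2*j^5 + 20*j^4 + 38*j^3 - 52*j^2 - 184*j - 112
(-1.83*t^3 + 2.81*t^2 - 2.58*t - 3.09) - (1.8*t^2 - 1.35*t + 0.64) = -1.83*t^3 + 1.01*t^2 - 1.23*t - 3.73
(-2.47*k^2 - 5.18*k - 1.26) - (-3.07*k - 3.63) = -2.47*k^2 - 2.11*k + 2.37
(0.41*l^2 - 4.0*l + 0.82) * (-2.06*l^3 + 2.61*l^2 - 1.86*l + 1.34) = -0.8446*l^5 + 9.3101*l^4 - 12.8918*l^3 + 10.1296*l^2 - 6.8852*l + 1.0988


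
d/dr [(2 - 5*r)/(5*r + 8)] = -50/(5*r + 8)^2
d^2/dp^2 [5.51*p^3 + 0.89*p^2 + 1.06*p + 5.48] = 33.06*p + 1.78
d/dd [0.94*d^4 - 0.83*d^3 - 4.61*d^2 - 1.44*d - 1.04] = 3.76*d^3 - 2.49*d^2 - 9.22*d - 1.44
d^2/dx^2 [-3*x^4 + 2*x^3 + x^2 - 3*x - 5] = -36*x^2 + 12*x + 2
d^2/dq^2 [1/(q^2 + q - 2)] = 2*(-q^2 - q + (2*q + 1)^2 + 2)/(q^2 + q - 2)^3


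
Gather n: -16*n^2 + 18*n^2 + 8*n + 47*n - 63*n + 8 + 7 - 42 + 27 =2*n^2 - 8*n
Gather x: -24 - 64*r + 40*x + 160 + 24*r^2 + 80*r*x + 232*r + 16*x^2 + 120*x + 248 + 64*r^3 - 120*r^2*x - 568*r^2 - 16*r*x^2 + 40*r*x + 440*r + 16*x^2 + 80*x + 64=64*r^3 - 544*r^2 + 608*r + x^2*(32 - 16*r) + x*(-120*r^2 + 120*r + 240) + 448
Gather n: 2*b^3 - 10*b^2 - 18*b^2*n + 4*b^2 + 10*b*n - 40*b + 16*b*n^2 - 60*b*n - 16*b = 2*b^3 - 6*b^2 + 16*b*n^2 - 56*b + n*(-18*b^2 - 50*b)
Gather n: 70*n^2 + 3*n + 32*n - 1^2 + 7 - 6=70*n^2 + 35*n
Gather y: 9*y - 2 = 9*y - 2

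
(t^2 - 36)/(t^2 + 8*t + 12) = (t - 6)/(t + 2)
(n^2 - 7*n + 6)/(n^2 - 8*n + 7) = (n - 6)/(n - 7)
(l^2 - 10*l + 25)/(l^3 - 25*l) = (l - 5)/(l*(l + 5))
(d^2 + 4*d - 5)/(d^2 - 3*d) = (d^2 + 4*d - 5)/(d*(d - 3))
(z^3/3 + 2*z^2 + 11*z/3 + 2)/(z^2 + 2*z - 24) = (z^3 + 6*z^2 + 11*z + 6)/(3*(z^2 + 2*z - 24))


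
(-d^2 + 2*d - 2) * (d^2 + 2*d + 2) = -d^4 - 4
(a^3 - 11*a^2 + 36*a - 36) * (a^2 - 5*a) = a^5 - 16*a^4 + 91*a^3 - 216*a^2 + 180*a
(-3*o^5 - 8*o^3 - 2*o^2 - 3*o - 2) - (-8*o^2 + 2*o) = -3*o^5 - 8*o^3 + 6*o^2 - 5*o - 2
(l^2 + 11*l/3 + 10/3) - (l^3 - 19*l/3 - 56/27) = -l^3 + l^2 + 10*l + 146/27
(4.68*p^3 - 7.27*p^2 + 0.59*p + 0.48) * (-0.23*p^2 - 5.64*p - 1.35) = -1.0764*p^5 - 24.7231*p^4 + 34.5491*p^3 + 6.3765*p^2 - 3.5037*p - 0.648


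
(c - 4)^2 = c^2 - 8*c + 16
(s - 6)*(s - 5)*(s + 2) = s^3 - 9*s^2 + 8*s + 60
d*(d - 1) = d^2 - d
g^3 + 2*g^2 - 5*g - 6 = (g - 2)*(g + 1)*(g + 3)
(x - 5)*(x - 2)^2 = x^3 - 9*x^2 + 24*x - 20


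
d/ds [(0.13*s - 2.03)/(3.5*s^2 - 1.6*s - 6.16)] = (-0.455*s^2 + 14.21*s - 4.0488)/(12.25*s^4 - 11.2*s^3 - 40.56*s^2 + 19.712*s + 37.9456)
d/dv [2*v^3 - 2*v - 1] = 6*v^2 - 2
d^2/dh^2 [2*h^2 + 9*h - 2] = 4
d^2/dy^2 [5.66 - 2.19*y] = 0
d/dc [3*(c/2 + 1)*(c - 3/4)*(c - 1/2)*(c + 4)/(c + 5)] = 3*(24*c^4 + 236*c^3 + 577*c^2 + 70*c - 334)/(16*(c^2 + 10*c + 25))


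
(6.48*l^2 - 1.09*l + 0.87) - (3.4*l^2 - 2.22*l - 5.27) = 3.08*l^2 + 1.13*l + 6.14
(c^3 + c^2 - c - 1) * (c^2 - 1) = c^5 + c^4 - 2*c^3 - 2*c^2 + c + 1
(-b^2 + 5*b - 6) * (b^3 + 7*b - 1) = -b^5 + 5*b^4 - 13*b^3 + 36*b^2 - 47*b + 6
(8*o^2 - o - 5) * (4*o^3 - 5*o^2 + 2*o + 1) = 32*o^5 - 44*o^4 + o^3 + 31*o^2 - 11*o - 5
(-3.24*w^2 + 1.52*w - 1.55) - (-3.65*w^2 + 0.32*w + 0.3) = 0.41*w^2 + 1.2*w - 1.85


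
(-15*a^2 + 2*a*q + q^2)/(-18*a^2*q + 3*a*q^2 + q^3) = (5*a + q)/(q*(6*a + q))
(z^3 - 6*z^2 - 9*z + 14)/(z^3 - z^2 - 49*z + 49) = (z + 2)/(z + 7)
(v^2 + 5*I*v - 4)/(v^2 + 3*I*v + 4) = (v + I)/(v - I)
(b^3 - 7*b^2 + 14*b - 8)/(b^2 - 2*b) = b - 5 + 4/b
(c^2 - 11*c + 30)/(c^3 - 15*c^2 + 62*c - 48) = (c - 5)/(c^2 - 9*c + 8)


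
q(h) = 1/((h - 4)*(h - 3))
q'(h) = -1/((h - 4)*(h - 3)^2) - 1/((h - 4)^2*(h - 3)) = (7 - 2*h)/(h^4 - 14*h^3 + 73*h^2 - 168*h + 144)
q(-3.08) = 0.02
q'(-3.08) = 0.01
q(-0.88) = 0.05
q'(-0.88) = 0.02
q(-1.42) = 0.04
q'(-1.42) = 0.02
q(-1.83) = 0.04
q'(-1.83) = 0.01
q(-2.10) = 0.03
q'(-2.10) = 0.01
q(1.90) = 0.43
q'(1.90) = 0.60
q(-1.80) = 0.04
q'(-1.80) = 0.01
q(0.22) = 0.10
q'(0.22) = 0.06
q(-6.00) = 0.01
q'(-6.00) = 0.00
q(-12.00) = 0.00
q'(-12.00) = 0.00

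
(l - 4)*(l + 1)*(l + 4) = l^3 + l^2 - 16*l - 16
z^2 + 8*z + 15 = (z + 3)*(z + 5)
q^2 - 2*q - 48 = (q - 8)*(q + 6)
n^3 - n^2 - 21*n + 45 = (n - 3)^2*(n + 5)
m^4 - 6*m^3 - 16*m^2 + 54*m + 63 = (m - 7)*(m - 3)*(m + 1)*(m + 3)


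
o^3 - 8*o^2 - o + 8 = (o - 8)*(o - 1)*(o + 1)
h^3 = h^3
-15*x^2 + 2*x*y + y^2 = (-3*x + y)*(5*x + y)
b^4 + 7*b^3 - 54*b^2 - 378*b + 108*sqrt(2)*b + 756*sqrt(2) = (b + 7)*(b - 3*sqrt(2))^2*(b + 6*sqrt(2))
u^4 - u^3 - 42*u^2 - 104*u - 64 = (u - 8)*(u + 1)*(u + 2)*(u + 4)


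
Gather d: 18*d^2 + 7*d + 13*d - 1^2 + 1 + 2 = 18*d^2 + 20*d + 2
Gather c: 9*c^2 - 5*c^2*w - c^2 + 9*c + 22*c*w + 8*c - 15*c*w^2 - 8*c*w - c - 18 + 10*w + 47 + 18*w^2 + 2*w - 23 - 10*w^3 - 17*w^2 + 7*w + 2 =c^2*(8 - 5*w) + c*(-15*w^2 + 14*w + 16) - 10*w^3 + w^2 + 19*w + 8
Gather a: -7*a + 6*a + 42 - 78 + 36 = -a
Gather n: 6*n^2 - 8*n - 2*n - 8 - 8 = 6*n^2 - 10*n - 16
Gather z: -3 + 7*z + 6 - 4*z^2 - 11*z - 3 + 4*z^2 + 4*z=0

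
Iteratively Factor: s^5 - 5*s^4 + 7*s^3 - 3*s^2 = (s - 1)*(s^4 - 4*s^3 + 3*s^2) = s*(s - 1)*(s^3 - 4*s^2 + 3*s) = s^2*(s - 1)*(s^2 - 4*s + 3) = s^2*(s - 1)^2*(s - 3)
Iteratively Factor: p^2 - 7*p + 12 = (p - 3)*(p - 4)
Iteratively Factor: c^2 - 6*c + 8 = (c - 4)*(c - 2)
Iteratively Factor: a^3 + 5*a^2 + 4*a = (a)*(a^2 + 5*a + 4) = a*(a + 4)*(a + 1)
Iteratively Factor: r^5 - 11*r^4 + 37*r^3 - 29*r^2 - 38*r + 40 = (r - 5)*(r^4 - 6*r^3 + 7*r^2 + 6*r - 8) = (r - 5)*(r - 2)*(r^3 - 4*r^2 - r + 4) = (r - 5)*(r - 2)*(r - 1)*(r^2 - 3*r - 4) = (r - 5)*(r - 2)*(r - 1)*(r + 1)*(r - 4)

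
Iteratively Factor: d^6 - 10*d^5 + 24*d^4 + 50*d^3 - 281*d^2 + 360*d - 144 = (d + 3)*(d^5 - 13*d^4 + 63*d^3 - 139*d^2 + 136*d - 48) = (d - 1)*(d + 3)*(d^4 - 12*d^3 + 51*d^2 - 88*d + 48) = (d - 3)*(d - 1)*(d + 3)*(d^3 - 9*d^2 + 24*d - 16) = (d - 3)*(d - 1)^2*(d + 3)*(d^2 - 8*d + 16) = (d - 4)*(d - 3)*(d - 1)^2*(d + 3)*(d - 4)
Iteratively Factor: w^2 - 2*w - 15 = (w + 3)*(w - 5)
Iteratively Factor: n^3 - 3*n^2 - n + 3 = (n + 1)*(n^2 - 4*n + 3) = (n - 3)*(n + 1)*(n - 1)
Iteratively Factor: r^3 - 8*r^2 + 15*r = (r)*(r^2 - 8*r + 15) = r*(r - 5)*(r - 3)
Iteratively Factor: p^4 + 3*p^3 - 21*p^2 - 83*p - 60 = (p + 4)*(p^3 - p^2 - 17*p - 15) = (p + 1)*(p + 4)*(p^2 - 2*p - 15) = (p - 5)*(p + 1)*(p + 4)*(p + 3)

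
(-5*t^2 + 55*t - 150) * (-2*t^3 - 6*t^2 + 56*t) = 10*t^5 - 80*t^4 - 310*t^3 + 3980*t^2 - 8400*t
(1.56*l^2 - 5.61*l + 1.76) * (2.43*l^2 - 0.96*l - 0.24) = 3.7908*l^4 - 15.1299*l^3 + 9.288*l^2 - 0.3432*l - 0.4224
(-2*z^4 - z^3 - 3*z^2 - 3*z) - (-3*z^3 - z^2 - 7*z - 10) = -2*z^4 + 2*z^3 - 2*z^2 + 4*z + 10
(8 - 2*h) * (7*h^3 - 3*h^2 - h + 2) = -14*h^4 + 62*h^3 - 22*h^2 - 12*h + 16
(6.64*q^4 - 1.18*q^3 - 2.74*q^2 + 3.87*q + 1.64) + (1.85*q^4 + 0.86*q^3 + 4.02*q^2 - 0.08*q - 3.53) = 8.49*q^4 - 0.32*q^3 + 1.28*q^2 + 3.79*q - 1.89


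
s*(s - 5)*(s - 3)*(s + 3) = s^4 - 5*s^3 - 9*s^2 + 45*s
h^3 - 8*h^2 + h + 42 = (h - 7)*(h - 3)*(h + 2)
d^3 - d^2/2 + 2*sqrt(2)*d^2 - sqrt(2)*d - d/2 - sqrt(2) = (d - 1)*(d + 1/2)*(d + 2*sqrt(2))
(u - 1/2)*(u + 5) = u^2 + 9*u/2 - 5/2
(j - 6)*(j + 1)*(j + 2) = j^3 - 3*j^2 - 16*j - 12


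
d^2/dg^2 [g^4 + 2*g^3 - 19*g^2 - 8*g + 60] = 12*g^2 + 12*g - 38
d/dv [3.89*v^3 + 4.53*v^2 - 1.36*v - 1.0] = 11.67*v^2 + 9.06*v - 1.36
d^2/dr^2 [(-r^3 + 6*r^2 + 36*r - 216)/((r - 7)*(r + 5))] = 6*(3*r^3 - 76*r^2 + 467*r - 1198)/(r^6 - 6*r^5 - 93*r^4 + 412*r^3 + 3255*r^2 - 7350*r - 42875)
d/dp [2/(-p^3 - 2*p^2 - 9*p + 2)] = 2*(3*p^2 + 4*p + 9)/(p^3 + 2*p^2 + 9*p - 2)^2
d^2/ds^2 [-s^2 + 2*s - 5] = -2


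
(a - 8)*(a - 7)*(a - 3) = a^3 - 18*a^2 + 101*a - 168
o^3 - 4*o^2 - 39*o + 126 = (o - 7)*(o - 3)*(o + 6)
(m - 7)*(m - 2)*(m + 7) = m^3 - 2*m^2 - 49*m + 98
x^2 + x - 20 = (x - 4)*(x + 5)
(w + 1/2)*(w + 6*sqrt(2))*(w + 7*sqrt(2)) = w^3 + w^2/2 + 13*sqrt(2)*w^2 + 13*sqrt(2)*w/2 + 84*w + 42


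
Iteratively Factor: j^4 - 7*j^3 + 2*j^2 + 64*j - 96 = (j - 4)*(j^3 - 3*j^2 - 10*j + 24) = (j - 4)^2*(j^2 + j - 6) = (j - 4)^2*(j + 3)*(j - 2)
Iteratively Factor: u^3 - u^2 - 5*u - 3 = (u + 1)*(u^2 - 2*u - 3) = (u - 3)*(u + 1)*(u + 1)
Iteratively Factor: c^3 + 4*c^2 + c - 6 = (c + 2)*(c^2 + 2*c - 3) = (c - 1)*(c + 2)*(c + 3)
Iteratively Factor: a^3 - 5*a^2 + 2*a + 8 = (a - 4)*(a^2 - a - 2) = (a - 4)*(a + 1)*(a - 2)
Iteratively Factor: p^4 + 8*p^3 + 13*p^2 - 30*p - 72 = (p + 3)*(p^3 + 5*p^2 - 2*p - 24) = (p + 3)^2*(p^2 + 2*p - 8) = (p - 2)*(p + 3)^2*(p + 4)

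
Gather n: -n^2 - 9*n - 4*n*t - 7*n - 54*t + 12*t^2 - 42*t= -n^2 + n*(-4*t - 16) + 12*t^2 - 96*t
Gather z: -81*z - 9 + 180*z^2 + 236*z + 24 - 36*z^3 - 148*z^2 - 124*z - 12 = -36*z^3 + 32*z^2 + 31*z + 3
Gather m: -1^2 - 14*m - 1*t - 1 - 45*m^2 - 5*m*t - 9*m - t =-45*m^2 + m*(-5*t - 23) - 2*t - 2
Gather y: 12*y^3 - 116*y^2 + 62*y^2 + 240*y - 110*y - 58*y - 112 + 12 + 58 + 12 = 12*y^3 - 54*y^2 + 72*y - 30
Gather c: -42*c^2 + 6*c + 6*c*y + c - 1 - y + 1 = -42*c^2 + c*(6*y + 7) - y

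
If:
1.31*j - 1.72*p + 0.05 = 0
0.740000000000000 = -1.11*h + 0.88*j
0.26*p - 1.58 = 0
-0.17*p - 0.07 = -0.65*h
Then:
No Solution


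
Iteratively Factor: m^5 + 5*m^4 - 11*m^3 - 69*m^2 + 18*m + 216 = (m + 4)*(m^4 + m^3 - 15*m^2 - 9*m + 54) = (m - 3)*(m + 4)*(m^3 + 4*m^2 - 3*m - 18) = (m - 3)*(m + 3)*(m + 4)*(m^2 + m - 6) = (m - 3)*(m - 2)*(m + 3)*(m + 4)*(m + 3)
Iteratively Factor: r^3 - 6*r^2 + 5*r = (r - 1)*(r^2 - 5*r) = (r - 5)*(r - 1)*(r)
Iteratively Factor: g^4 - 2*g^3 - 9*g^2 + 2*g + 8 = (g - 4)*(g^3 + 2*g^2 - g - 2) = (g - 4)*(g - 1)*(g^2 + 3*g + 2) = (g - 4)*(g - 1)*(g + 1)*(g + 2)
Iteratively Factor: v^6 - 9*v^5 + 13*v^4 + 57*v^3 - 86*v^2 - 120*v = (v - 3)*(v^5 - 6*v^4 - 5*v^3 + 42*v^2 + 40*v) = (v - 4)*(v - 3)*(v^4 - 2*v^3 - 13*v^2 - 10*v) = (v - 5)*(v - 4)*(v - 3)*(v^3 + 3*v^2 + 2*v) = (v - 5)*(v - 4)*(v - 3)*(v + 2)*(v^2 + v) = v*(v - 5)*(v - 4)*(v - 3)*(v + 2)*(v + 1)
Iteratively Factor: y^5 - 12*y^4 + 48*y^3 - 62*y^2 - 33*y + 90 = (y + 1)*(y^4 - 13*y^3 + 61*y^2 - 123*y + 90) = (y - 3)*(y + 1)*(y^3 - 10*y^2 + 31*y - 30) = (y - 5)*(y - 3)*(y + 1)*(y^2 - 5*y + 6) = (y - 5)*(y - 3)*(y - 2)*(y + 1)*(y - 3)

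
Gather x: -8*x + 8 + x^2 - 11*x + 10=x^2 - 19*x + 18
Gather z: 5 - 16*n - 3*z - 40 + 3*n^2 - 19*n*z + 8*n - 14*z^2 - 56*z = 3*n^2 - 8*n - 14*z^2 + z*(-19*n - 59) - 35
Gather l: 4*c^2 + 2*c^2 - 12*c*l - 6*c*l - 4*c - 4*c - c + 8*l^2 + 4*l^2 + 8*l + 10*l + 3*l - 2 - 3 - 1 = 6*c^2 - 9*c + 12*l^2 + l*(21 - 18*c) - 6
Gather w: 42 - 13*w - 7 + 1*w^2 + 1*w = w^2 - 12*w + 35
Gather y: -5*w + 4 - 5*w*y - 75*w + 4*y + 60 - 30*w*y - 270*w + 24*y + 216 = -350*w + y*(28 - 35*w) + 280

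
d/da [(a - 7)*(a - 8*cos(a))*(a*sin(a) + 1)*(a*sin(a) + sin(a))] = (a - 7)*(a + 1)*(a - 8*cos(a))*(a*cos(a) + sin(a))*sin(a) + (a - 7)*(a + 1)*(a*sin(a) + 1)*(8*sin(a) + 1)*sin(a) + (a - 7)*(a - 8*cos(a))*(a*sin(a) + 1)*(a*cos(a) + sqrt(2)*sin(a + pi/4)) + (a + 1)*(a - 8*cos(a))*(a*sin(a) + 1)*sin(a)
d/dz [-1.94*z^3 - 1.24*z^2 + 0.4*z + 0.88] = -5.82*z^2 - 2.48*z + 0.4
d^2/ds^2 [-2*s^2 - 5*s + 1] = -4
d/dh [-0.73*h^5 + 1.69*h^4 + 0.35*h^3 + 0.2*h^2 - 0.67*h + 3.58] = -3.65*h^4 + 6.76*h^3 + 1.05*h^2 + 0.4*h - 0.67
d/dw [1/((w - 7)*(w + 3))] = 2*(2 - w)/(w^4 - 8*w^3 - 26*w^2 + 168*w + 441)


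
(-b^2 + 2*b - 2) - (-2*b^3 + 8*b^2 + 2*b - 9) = 2*b^3 - 9*b^2 + 7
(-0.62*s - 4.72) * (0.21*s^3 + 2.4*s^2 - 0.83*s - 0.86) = -0.1302*s^4 - 2.4792*s^3 - 10.8134*s^2 + 4.4508*s + 4.0592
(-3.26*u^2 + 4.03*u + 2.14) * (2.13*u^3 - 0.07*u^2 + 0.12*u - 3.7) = -6.9438*u^5 + 8.8121*u^4 + 3.8849*u^3 + 12.3958*u^2 - 14.6542*u - 7.918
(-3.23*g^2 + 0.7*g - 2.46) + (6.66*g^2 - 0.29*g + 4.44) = 3.43*g^2 + 0.41*g + 1.98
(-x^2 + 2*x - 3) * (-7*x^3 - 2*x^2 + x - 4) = 7*x^5 - 12*x^4 + 16*x^3 + 12*x^2 - 11*x + 12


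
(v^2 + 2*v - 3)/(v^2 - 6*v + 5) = (v + 3)/(v - 5)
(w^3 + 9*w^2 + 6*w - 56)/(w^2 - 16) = (w^2 + 5*w - 14)/(w - 4)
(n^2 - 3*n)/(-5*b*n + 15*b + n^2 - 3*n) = -n/(5*b - n)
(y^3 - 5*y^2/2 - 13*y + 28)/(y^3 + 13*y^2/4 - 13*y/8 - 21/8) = 4*(y^2 - 6*y + 8)/(4*y^2 - y - 3)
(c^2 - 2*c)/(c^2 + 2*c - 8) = c/(c + 4)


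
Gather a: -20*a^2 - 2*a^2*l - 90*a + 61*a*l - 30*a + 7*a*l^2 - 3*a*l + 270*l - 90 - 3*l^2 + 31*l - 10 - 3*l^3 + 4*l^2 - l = a^2*(-2*l - 20) + a*(7*l^2 + 58*l - 120) - 3*l^3 + l^2 + 300*l - 100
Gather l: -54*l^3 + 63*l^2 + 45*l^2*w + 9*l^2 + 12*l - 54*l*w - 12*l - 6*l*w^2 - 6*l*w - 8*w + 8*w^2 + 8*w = -54*l^3 + l^2*(45*w + 72) + l*(-6*w^2 - 60*w) + 8*w^2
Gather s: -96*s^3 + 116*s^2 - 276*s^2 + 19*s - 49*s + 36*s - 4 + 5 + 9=-96*s^3 - 160*s^2 + 6*s + 10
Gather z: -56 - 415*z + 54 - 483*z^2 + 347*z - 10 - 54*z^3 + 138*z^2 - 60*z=-54*z^3 - 345*z^2 - 128*z - 12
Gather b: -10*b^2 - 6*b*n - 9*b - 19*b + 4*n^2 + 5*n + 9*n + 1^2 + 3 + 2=-10*b^2 + b*(-6*n - 28) + 4*n^2 + 14*n + 6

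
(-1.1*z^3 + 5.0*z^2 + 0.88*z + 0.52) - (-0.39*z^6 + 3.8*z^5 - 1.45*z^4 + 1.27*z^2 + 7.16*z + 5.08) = 0.39*z^6 - 3.8*z^5 + 1.45*z^4 - 1.1*z^3 + 3.73*z^2 - 6.28*z - 4.56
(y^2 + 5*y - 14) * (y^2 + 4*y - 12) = y^4 + 9*y^3 - 6*y^2 - 116*y + 168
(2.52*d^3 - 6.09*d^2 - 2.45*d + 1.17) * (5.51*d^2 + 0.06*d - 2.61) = 13.8852*d^5 - 33.4047*d^4 - 20.4421*d^3 + 22.1946*d^2 + 6.4647*d - 3.0537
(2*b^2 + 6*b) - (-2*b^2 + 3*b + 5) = 4*b^2 + 3*b - 5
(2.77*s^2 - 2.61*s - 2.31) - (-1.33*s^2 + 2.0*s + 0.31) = 4.1*s^2 - 4.61*s - 2.62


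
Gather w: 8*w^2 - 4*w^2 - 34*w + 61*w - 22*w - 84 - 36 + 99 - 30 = 4*w^2 + 5*w - 51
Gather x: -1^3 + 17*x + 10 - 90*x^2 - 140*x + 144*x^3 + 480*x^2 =144*x^3 + 390*x^2 - 123*x + 9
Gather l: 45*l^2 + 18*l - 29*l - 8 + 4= 45*l^2 - 11*l - 4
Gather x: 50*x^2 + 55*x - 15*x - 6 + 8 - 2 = 50*x^2 + 40*x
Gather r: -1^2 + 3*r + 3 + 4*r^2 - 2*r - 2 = 4*r^2 + r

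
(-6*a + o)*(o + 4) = -6*a*o - 24*a + o^2 + 4*o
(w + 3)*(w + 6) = w^2 + 9*w + 18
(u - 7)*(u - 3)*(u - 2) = u^3 - 12*u^2 + 41*u - 42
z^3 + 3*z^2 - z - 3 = (z - 1)*(z + 1)*(z + 3)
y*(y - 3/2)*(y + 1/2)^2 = y^4 - y^3/2 - 5*y^2/4 - 3*y/8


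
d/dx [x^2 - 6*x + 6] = 2*x - 6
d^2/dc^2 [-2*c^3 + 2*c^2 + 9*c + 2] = 4 - 12*c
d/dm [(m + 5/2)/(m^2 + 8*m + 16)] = (-m - 1)/(m^3 + 12*m^2 + 48*m + 64)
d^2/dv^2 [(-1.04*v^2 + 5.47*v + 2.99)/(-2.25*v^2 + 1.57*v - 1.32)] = (-48.03615*v^3 - 109.35405*v^2 + 160.84845*v - 16.027366)/(11.390625*v^6 - 23.844375*v^5 + 36.685575*v^4 - 31.847293*v^3 + 21.522204*v^2 - 8.206704*v + 2.299968)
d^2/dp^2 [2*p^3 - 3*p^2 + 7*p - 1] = 12*p - 6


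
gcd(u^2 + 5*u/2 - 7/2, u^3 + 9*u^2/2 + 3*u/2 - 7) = u^2 + 5*u/2 - 7/2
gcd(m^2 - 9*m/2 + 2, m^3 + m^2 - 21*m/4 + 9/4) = m - 1/2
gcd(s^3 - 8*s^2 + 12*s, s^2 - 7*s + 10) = s - 2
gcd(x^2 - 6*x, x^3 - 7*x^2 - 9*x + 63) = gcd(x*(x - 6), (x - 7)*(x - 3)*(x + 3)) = 1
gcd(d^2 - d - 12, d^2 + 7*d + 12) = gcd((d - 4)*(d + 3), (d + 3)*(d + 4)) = d + 3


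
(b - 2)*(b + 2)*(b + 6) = b^3 + 6*b^2 - 4*b - 24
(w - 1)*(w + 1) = w^2 - 1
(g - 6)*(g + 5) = g^2 - g - 30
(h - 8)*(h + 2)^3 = h^4 - 2*h^3 - 36*h^2 - 88*h - 64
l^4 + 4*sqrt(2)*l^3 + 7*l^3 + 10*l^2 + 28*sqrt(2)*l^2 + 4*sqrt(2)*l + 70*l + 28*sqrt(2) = (l + 7)*(l + sqrt(2))^2*(l + 2*sqrt(2))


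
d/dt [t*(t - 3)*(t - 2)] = 3*t^2 - 10*t + 6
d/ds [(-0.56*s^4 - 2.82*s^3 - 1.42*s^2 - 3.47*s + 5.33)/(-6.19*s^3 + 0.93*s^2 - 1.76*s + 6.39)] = (3.4664*s^6 - 1.0416*s^5 - 8.4556*s^4 - 47.3458*s^3 + 50.645*s^2 - 28.0614*s - 12.7925)/(38.3161*s^6 - 11.5134*s^5 + 22.6537*s^4 - 82.3818*s^3 + 14.983*s^2 - 22.4928*s + 40.8321)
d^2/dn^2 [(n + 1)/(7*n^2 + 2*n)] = 2*(49*n^3 + 147*n^2 + 42*n + 4)/(n^3*(343*n^3 + 294*n^2 + 84*n + 8))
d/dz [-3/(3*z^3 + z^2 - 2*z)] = 3*(9*z^2 + 2*z - 2)/(z^2*(3*z^2 + z - 2)^2)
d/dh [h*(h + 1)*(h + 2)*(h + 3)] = 4*h^3 + 18*h^2 + 22*h + 6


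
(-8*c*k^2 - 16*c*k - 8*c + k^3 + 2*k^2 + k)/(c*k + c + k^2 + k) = (-8*c*k - 8*c + k^2 + k)/(c + k)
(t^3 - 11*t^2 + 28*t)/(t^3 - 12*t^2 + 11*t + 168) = t*(t - 4)/(t^2 - 5*t - 24)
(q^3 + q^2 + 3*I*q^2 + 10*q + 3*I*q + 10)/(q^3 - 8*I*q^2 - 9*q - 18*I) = (q^3 + q^2*(1 + 3*I) + q*(10 + 3*I) + 10)/(q^3 - 8*I*q^2 - 9*q - 18*I)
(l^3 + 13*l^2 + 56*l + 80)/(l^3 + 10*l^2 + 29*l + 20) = (l + 4)/(l + 1)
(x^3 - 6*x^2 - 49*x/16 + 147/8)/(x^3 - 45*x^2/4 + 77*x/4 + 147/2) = (x - 7/4)/(x - 7)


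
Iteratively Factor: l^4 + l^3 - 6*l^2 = (l + 3)*(l^3 - 2*l^2) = (l - 2)*(l + 3)*(l^2) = l*(l - 2)*(l + 3)*(l)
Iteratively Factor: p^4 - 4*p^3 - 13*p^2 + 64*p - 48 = (p - 1)*(p^3 - 3*p^2 - 16*p + 48) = (p - 3)*(p - 1)*(p^2 - 16) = (p - 4)*(p - 3)*(p - 1)*(p + 4)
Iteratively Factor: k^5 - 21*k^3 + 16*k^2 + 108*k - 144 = (k - 2)*(k^4 + 2*k^3 - 17*k^2 - 18*k + 72) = (k - 2)^2*(k^3 + 4*k^2 - 9*k - 36) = (k - 3)*(k - 2)^2*(k^2 + 7*k + 12) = (k - 3)*(k - 2)^2*(k + 3)*(k + 4)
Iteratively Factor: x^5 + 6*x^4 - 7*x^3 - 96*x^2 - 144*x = (x)*(x^4 + 6*x^3 - 7*x^2 - 96*x - 144) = x*(x + 3)*(x^3 + 3*x^2 - 16*x - 48) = x*(x + 3)*(x + 4)*(x^2 - x - 12) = x*(x - 4)*(x + 3)*(x + 4)*(x + 3)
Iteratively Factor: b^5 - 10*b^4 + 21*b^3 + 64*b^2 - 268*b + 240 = (b + 3)*(b^4 - 13*b^3 + 60*b^2 - 116*b + 80) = (b - 5)*(b + 3)*(b^3 - 8*b^2 + 20*b - 16) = (b - 5)*(b - 2)*(b + 3)*(b^2 - 6*b + 8) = (b - 5)*(b - 4)*(b - 2)*(b + 3)*(b - 2)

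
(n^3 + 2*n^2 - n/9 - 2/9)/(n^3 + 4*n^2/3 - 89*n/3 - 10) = (n^2 + 5*n/3 - 2/3)/(n^2 + n - 30)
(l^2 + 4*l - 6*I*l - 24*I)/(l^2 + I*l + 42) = (l + 4)/(l + 7*I)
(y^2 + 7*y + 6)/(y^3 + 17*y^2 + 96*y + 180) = (y + 1)/(y^2 + 11*y + 30)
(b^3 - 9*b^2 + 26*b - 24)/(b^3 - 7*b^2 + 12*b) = (b - 2)/b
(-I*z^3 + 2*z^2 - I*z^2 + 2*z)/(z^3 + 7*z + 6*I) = I*z*(-z - 1)/(z^2 - 2*I*z + 3)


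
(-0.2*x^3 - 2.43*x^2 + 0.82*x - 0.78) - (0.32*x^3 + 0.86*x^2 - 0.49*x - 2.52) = -0.52*x^3 - 3.29*x^2 + 1.31*x + 1.74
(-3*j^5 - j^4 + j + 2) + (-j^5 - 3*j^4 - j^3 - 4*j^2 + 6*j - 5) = -4*j^5 - 4*j^4 - j^3 - 4*j^2 + 7*j - 3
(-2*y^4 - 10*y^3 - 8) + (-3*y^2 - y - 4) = -2*y^4 - 10*y^3 - 3*y^2 - y - 12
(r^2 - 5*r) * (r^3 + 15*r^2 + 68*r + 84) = r^5 + 10*r^4 - 7*r^3 - 256*r^2 - 420*r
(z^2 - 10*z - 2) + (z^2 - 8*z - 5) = 2*z^2 - 18*z - 7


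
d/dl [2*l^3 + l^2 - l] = 6*l^2 + 2*l - 1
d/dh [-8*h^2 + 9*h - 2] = 9 - 16*h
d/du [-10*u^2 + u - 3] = 1 - 20*u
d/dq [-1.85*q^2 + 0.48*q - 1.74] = 0.48 - 3.7*q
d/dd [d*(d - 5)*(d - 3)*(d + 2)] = 4*d^3 - 18*d^2 - 2*d + 30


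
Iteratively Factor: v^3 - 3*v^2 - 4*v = (v)*(v^2 - 3*v - 4) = v*(v - 4)*(v + 1)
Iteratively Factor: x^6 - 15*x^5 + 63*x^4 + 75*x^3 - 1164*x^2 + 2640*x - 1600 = (x - 1)*(x^5 - 14*x^4 + 49*x^3 + 124*x^2 - 1040*x + 1600) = (x - 4)*(x - 1)*(x^4 - 10*x^3 + 9*x^2 + 160*x - 400) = (x - 5)*(x - 4)*(x - 1)*(x^3 - 5*x^2 - 16*x + 80) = (x - 5)*(x - 4)*(x - 1)*(x + 4)*(x^2 - 9*x + 20) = (x - 5)^2*(x - 4)*(x - 1)*(x + 4)*(x - 4)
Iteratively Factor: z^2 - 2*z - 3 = (z + 1)*(z - 3)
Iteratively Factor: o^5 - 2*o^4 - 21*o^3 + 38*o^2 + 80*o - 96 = (o - 4)*(o^4 + 2*o^3 - 13*o^2 - 14*o + 24) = (o - 4)*(o + 2)*(o^3 - 13*o + 12) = (o - 4)*(o + 2)*(o + 4)*(o^2 - 4*o + 3) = (o - 4)*(o - 3)*(o + 2)*(o + 4)*(o - 1)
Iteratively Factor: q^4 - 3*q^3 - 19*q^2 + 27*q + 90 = (q + 2)*(q^3 - 5*q^2 - 9*q + 45) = (q + 2)*(q + 3)*(q^2 - 8*q + 15) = (q - 3)*(q + 2)*(q + 3)*(q - 5)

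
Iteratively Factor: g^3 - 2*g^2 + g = (g - 1)*(g^2 - g) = (g - 1)^2*(g)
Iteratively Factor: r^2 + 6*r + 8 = (r + 2)*(r + 4)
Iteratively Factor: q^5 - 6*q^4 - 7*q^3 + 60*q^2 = (q + 3)*(q^4 - 9*q^3 + 20*q^2) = (q - 5)*(q + 3)*(q^3 - 4*q^2) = q*(q - 5)*(q + 3)*(q^2 - 4*q) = q*(q - 5)*(q - 4)*(q + 3)*(q)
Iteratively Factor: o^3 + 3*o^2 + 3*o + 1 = (o + 1)*(o^2 + 2*o + 1) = (o + 1)^2*(o + 1)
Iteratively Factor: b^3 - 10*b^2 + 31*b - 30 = (b - 3)*(b^2 - 7*b + 10) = (b - 5)*(b - 3)*(b - 2)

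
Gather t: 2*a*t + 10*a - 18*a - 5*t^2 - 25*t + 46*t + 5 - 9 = -8*a - 5*t^2 + t*(2*a + 21) - 4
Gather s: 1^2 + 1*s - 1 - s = 0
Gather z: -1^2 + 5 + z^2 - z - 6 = z^2 - z - 2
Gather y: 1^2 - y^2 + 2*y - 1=-y^2 + 2*y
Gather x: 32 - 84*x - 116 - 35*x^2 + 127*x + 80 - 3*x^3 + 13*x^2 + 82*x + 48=-3*x^3 - 22*x^2 + 125*x + 44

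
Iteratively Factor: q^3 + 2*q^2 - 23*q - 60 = (q + 3)*(q^2 - q - 20) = (q + 3)*(q + 4)*(q - 5)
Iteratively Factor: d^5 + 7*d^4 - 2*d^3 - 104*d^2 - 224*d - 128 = (d + 4)*(d^4 + 3*d^3 - 14*d^2 - 48*d - 32) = (d + 1)*(d + 4)*(d^3 + 2*d^2 - 16*d - 32) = (d - 4)*(d + 1)*(d + 4)*(d^2 + 6*d + 8) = (d - 4)*(d + 1)*(d + 4)^2*(d + 2)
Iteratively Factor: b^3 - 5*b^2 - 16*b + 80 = (b - 4)*(b^2 - b - 20) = (b - 5)*(b - 4)*(b + 4)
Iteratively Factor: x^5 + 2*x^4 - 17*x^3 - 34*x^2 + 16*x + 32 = (x + 2)*(x^4 - 17*x^2 + 16) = (x - 1)*(x + 2)*(x^3 + x^2 - 16*x - 16) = (x - 1)*(x + 2)*(x + 4)*(x^2 - 3*x - 4) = (x - 4)*(x - 1)*(x + 2)*(x + 4)*(x + 1)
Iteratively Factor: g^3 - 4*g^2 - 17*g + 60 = (g + 4)*(g^2 - 8*g + 15) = (g - 3)*(g + 4)*(g - 5)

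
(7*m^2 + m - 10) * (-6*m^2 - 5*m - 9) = -42*m^4 - 41*m^3 - 8*m^2 + 41*m + 90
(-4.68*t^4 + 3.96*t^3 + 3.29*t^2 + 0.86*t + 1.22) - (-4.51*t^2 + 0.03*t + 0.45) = -4.68*t^4 + 3.96*t^3 + 7.8*t^2 + 0.83*t + 0.77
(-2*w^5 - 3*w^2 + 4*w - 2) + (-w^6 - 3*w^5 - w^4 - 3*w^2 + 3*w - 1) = -w^6 - 5*w^5 - w^4 - 6*w^2 + 7*w - 3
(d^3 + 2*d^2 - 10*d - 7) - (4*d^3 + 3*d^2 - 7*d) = -3*d^3 - d^2 - 3*d - 7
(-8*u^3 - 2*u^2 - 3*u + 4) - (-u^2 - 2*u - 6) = -8*u^3 - u^2 - u + 10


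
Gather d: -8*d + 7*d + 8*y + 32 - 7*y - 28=-d + y + 4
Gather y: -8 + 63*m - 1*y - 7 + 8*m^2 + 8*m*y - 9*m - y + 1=8*m^2 + 54*m + y*(8*m - 2) - 14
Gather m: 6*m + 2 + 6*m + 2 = 12*m + 4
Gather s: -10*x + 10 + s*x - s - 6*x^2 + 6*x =s*(x - 1) - 6*x^2 - 4*x + 10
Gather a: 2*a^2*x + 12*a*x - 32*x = 2*a^2*x + 12*a*x - 32*x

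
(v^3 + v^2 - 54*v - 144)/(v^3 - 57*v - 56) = (v^2 + 9*v + 18)/(v^2 + 8*v + 7)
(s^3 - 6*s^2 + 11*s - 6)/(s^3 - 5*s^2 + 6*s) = (s - 1)/s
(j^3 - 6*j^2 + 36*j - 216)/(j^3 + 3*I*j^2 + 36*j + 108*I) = (j - 6)/(j + 3*I)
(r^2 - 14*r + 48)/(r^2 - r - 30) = (r - 8)/(r + 5)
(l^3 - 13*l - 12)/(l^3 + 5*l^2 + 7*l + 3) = (l - 4)/(l + 1)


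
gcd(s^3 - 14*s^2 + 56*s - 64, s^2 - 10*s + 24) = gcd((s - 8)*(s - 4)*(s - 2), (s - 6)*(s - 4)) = s - 4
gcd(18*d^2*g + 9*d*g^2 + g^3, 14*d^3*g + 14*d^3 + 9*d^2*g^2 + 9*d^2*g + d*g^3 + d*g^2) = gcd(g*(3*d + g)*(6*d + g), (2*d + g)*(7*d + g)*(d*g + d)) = 1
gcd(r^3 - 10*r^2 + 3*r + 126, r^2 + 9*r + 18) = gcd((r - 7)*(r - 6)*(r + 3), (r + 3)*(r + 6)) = r + 3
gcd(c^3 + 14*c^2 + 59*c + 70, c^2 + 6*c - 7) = c + 7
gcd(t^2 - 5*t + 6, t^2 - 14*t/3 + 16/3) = t - 2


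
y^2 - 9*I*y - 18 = (y - 6*I)*(y - 3*I)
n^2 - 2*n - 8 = (n - 4)*(n + 2)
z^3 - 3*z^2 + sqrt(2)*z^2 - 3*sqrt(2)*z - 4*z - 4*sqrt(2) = (z - 4)*(z + 1)*(z + sqrt(2))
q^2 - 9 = (q - 3)*(q + 3)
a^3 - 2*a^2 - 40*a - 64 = (a - 8)*(a + 2)*(a + 4)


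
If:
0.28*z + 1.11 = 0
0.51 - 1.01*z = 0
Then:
No Solution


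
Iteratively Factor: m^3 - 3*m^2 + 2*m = (m - 2)*(m^2 - m) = (m - 2)*(m - 1)*(m)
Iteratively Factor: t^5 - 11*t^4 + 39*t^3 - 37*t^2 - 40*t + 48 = (t - 1)*(t^4 - 10*t^3 + 29*t^2 - 8*t - 48) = (t - 4)*(t - 1)*(t^3 - 6*t^2 + 5*t + 12) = (t - 4)*(t - 1)*(t + 1)*(t^2 - 7*t + 12) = (t - 4)^2*(t - 1)*(t + 1)*(t - 3)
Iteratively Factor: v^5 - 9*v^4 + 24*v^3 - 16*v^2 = (v - 4)*(v^4 - 5*v^3 + 4*v^2) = v*(v - 4)*(v^3 - 5*v^2 + 4*v) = v*(v - 4)*(v - 1)*(v^2 - 4*v) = v^2*(v - 4)*(v - 1)*(v - 4)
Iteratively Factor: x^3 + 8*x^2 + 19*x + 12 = (x + 1)*(x^2 + 7*x + 12) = (x + 1)*(x + 3)*(x + 4)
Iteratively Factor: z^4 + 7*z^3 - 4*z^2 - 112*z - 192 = (z + 4)*(z^3 + 3*z^2 - 16*z - 48) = (z - 4)*(z + 4)*(z^2 + 7*z + 12) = (z - 4)*(z + 3)*(z + 4)*(z + 4)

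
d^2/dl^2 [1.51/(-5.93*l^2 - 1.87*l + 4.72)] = (106.197998*l^2 + 33.489082*l - 1.51*(11.86*l + 1.87)*(23.72*l + 3.74) - 84.528592)/(5.93*l^2 + 1.87*l - 4.72)^3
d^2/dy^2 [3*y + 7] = 0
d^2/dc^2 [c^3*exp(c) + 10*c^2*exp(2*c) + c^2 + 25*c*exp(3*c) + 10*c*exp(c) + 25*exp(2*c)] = c^3*exp(c) + 40*c^2*exp(2*c) + 6*c^2*exp(c) + 225*c*exp(3*c) + 80*c*exp(2*c) + 16*c*exp(c) + 150*exp(3*c) + 120*exp(2*c) + 20*exp(c) + 2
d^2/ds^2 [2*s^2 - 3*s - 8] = 4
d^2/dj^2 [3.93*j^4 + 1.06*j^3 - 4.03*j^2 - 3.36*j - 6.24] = 47.16*j^2 + 6.36*j - 8.06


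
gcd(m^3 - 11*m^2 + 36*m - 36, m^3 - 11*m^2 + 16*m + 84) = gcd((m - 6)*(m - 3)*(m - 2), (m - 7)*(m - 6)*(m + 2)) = m - 6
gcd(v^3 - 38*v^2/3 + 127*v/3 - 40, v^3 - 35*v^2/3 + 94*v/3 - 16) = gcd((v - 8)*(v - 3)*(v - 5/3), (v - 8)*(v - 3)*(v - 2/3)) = v^2 - 11*v + 24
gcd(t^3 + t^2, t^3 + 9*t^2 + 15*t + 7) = t + 1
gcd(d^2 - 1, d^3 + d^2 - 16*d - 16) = d + 1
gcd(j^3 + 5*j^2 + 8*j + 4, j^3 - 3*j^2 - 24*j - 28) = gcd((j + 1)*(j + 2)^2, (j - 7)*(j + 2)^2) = j^2 + 4*j + 4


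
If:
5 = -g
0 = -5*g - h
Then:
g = -5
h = 25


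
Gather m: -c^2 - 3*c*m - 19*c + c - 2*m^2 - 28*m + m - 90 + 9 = -c^2 - 18*c - 2*m^2 + m*(-3*c - 27) - 81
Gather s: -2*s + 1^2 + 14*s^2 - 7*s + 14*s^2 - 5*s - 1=28*s^2 - 14*s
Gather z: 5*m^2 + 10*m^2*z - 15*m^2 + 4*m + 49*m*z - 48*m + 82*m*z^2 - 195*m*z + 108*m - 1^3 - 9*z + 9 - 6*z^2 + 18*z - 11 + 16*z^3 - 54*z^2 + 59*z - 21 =-10*m^2 + 64*m + 16*z^3 + z^2*(82*m - 60) + z*(10*m^2 - 146*m + 68) - 24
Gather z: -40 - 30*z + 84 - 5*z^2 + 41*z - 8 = -5*z^2 + 11*z + 36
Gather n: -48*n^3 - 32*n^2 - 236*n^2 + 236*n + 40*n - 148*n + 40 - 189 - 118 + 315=-48*n^3 - 268*n^2 + 128*n + 48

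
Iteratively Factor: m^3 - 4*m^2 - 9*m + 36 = (m - 4)*(m^2 - 9) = (m - 4)*(m + 3)*(m - 3)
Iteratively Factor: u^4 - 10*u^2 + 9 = (u + 3)*(u^3 - 3*u^2 - u + 3) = (u + 1)*(u + 3)*(u^2 - 4*u + 3) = (u - 3)*(u + 1)*(u + 3)*(u - 1)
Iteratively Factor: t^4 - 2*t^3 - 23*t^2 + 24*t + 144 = (t - 4)*(t^3 + 2*t^2 - 15*t - 36) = (t - 4)*(t + 3)*(t^2 - t - 12) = (t - 4)*(t + 3)^2*(t - 4)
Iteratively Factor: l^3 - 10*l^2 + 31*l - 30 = (l - 2)*(l^2 - 8*l + 15) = (l - 5)*(l - 2)*(l - 3)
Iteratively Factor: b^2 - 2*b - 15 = (b - 5)*(b + 3)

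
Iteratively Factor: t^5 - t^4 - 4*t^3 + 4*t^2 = (t - 1)*(t^4 - 4*t^2) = t*(t - 1)*(t^3 - 4*t) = t^2*(t - 1)*(t^2 - 4) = t^2*(t - 1)*(t + 2)*(t - 2)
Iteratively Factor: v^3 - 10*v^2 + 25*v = (v - 5)*(v^2 - 5*v) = (v - 5)^2*(v)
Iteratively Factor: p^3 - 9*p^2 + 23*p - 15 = (p - 3)*(p^2 - 6*p + 5) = (p - 3)*(p - 1)*(p - 5)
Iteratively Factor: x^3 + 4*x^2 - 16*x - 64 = (x - 4)*(x^2 + 8*x + 16) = (x - 4)*(x + 4)*(x + 4)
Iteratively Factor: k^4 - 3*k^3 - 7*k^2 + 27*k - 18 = (k - 3)*(k^3 - 7*k + 6) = (k - 3)*(k - 1)*(k^2 + k - 6) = (k - 3)*(k - 2)*(k - 1)*(k + 3)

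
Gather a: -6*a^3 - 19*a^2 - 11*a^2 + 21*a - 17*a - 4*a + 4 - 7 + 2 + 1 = -6*a^3 - 30*a^2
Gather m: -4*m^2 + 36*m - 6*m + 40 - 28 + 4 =-4*m^2 + 30*m + 16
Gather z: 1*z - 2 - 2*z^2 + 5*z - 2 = -2*z^2 + 6*z - 4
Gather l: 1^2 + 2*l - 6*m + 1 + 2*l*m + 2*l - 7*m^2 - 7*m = l*(2*m + 4) - 7*m^2 - 13*m + 2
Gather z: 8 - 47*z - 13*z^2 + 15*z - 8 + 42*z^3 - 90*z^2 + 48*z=42*z^3 - 103*z^2 + 16*z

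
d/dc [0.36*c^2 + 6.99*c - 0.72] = 0.72*c + 6.99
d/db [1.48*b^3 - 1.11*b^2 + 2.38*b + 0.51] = 4.44*b^2 - 2.22*b + 2.38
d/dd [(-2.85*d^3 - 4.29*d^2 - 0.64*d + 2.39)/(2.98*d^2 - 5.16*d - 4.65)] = (-8.493*d^4 + 29.412*d^3 + 63.8011*d^2 + 25.6526*d + 15.3084)/(8.8804*d^4 - 30.7536*d^3 - 1.0884*d^2 + 47.988*d + 21.6225)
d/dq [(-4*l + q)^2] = -8*l + 2*q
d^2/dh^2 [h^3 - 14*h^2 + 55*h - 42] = 6*h - 28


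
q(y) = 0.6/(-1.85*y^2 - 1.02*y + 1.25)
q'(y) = 0.6*(3.7*y + 1.02)/(-1.85*y^2 - 1.02*y + 1.25)^2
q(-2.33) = -0.09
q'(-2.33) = -0.11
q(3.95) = -0.02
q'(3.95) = 0.01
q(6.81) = -0.01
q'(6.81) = 0.00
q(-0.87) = 0.81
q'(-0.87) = -2.43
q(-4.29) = -0.02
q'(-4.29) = -0.01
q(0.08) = 0.52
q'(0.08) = 0.59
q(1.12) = -0.27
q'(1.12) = 0.63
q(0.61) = -9.90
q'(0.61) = 535.67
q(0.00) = 0.48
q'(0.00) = 0.39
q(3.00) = -0.03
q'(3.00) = 0.02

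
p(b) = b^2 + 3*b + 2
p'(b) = 2*b + 3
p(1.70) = 9.99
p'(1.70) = 6.40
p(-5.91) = 19.20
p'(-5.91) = -8.82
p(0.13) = 2.41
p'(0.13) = 3.26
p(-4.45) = 8.45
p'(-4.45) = -5.90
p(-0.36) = 1.05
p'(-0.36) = 2.28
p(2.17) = 13.22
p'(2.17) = 7.34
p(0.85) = 5.27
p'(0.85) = 4.70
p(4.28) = 33.16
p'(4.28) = 11.56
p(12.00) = 182.00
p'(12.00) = 27.00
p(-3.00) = 2.00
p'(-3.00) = -3.00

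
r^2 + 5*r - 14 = (r - 2)*(r + 7)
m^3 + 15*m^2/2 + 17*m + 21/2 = (m + 1)*(m + 3)*(m + 7/2)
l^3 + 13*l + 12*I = (l - 4*I)*(l + I)*(l + 3*I)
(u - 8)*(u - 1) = u^2 - 9*u + 8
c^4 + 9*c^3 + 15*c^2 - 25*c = c*(c - 1)*(c + 5)^2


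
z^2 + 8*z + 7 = (z + 1)*(z + 7)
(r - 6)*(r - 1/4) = r^2 - 25*r/4 + 3/2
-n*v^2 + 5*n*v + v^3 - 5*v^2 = v*(-n + v)*(v - 5)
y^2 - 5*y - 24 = (y - 8)*(y + 3)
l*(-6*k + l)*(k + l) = -6*k^2*l - 5*k*l^2 + l^3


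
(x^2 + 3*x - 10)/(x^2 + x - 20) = (x - 2)/(x - 4)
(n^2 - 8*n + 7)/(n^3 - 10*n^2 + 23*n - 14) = 1/(n - 2)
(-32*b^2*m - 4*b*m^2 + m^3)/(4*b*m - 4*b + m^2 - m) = m*(-8*b + m)/(m - 1)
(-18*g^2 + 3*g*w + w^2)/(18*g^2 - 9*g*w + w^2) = (6*g + w)/(-6*g + w)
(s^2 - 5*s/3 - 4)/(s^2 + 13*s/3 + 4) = (s - 3)/(s + 3)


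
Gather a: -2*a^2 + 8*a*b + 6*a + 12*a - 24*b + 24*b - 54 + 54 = -2*a^2 + a*(8*b + 18)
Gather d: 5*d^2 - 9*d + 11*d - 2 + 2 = 5*d^2 + 2*d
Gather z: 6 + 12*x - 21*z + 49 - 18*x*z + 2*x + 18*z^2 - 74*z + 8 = 14*x + 18*z^2 + z*(-18*x - 95) + 63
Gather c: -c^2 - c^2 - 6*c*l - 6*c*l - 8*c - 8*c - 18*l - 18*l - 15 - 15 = -2*c^2 + c*(-12*l - 16) - 36*l - 30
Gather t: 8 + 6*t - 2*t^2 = -2*t^2 + 6*t + 8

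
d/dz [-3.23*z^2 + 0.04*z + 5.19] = 0.04 - 6.46*z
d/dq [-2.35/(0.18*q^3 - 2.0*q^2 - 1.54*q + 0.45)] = (1.269*q^2 - 9.4*q - 3.619)/(0.18*q^3 - 2.0*q^2 - 1.54*q + 0.45)^2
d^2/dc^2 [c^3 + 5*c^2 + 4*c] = 6*c + 10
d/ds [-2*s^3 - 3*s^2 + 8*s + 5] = -6*s^2 - 6*s + 8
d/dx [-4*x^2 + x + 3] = 1 - 8*x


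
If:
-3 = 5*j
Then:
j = -3/5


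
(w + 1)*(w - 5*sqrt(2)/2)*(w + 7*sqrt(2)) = w^3 + w^2 + 9*sqrt(2)*w^2/2 - 35*w + 9*sqrt(2)*w/2 - 35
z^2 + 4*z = z*(z + 4)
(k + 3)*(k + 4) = k^2 + 7*k + 12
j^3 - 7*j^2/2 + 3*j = j*(j - 2)*(j - 3/2)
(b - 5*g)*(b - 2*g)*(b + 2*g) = b^3 - 5*b^2*g - 4*b*g^2 + 20*g^3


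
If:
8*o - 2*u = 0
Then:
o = u/4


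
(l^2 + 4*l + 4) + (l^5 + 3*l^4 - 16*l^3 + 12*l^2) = l^5 + 3*l^4 - 16*l^3 + 13*l^2 + 4*l + 4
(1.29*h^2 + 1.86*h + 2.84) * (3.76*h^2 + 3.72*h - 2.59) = 4.8504*h^4 + 11.7924*h^3 + 14.2565*h^2 + 5.7474*h - 7.3556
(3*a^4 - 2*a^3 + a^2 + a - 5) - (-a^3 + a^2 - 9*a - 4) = 3*a^4 - a^3 + 10*a - 1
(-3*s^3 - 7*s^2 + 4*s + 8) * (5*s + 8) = -15*s^4 - 59*s^3 - 36*s^2 + 72*s + 64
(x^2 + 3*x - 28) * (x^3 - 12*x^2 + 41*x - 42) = x^5 - 9*x^4 - 23*x^3 + 417*x^2 - 1274*x + 1176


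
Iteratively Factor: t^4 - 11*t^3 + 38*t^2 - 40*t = (t)*(t^3 - 11*t^2 + 38*t - 40) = t*(t - 4)*(t^2 - 7*t + 10) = t*(t - 5)*(t - 4)*(t - 2)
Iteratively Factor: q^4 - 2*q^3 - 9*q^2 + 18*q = (q + 3)*(q^3 - 5*q^2 + 6*q) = q*(q + 3)*(q^2 - 5*q + 6) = q*(q - 2)*(q + 3)*(q - 3)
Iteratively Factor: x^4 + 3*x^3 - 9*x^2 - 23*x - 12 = (x + 1)*(x^3 + 2*x^2 - 11*x - 12) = (x - 3)*(x + 1)*(x^2 + 5*x + 4) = (x - 3)*(x + 1)*(x + 4)*(x + 1)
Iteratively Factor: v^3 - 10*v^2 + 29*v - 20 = (v - 4)*(v^2 - 6*v + 5) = (v - 4)*(v - 1)*(v - 5)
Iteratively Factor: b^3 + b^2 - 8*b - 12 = (b + 2)*(b^2 - b - 6) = (b - 3)*(b + 2)*(b + 2)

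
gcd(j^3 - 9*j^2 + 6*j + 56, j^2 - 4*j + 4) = 1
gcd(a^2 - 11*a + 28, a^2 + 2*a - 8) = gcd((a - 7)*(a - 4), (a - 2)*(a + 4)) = 1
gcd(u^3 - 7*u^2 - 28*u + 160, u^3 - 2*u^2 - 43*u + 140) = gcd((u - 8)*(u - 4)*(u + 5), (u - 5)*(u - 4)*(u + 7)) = u - 4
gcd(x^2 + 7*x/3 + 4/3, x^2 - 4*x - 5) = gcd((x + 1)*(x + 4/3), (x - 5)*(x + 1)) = x + 1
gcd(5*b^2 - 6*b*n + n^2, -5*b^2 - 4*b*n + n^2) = 5*b - n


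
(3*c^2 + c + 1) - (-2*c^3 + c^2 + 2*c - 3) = 2*c^3 + 2*c^2 - c + 4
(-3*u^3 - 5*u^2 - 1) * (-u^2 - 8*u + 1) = 3*u^5 + 29*u^4 + 37*u^3 - 4*u^2 + 8*u - 1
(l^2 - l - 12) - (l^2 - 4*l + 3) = 3*l - 15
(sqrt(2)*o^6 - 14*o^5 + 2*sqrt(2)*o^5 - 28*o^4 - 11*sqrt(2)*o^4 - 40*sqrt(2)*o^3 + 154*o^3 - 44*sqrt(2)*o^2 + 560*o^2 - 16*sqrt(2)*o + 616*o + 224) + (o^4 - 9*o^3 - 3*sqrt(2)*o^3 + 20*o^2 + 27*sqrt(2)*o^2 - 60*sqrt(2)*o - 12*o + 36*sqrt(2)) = sqrt(2)*o^6 - 14*o^5 + 2*sqrt(2)*o^5 - 27*o^4 - 11*sqrt(2)*o^4 - 43*sqrt(2)*o^3 + 145*o^3 - 17*sqrt(2)*o^2 + 580*o^2 - 76*sqrt(2)*o + 604*o + 36*sqrt(2) + 224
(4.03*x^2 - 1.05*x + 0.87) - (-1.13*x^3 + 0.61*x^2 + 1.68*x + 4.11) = 1.13*x^3 + 3.42*x^2 - 2.73*x - 3.24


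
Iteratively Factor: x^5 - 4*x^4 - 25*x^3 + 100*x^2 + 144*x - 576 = (x - 4)*(x^4 - 25*x^2 + 144) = (x - 4)*(x + 4)*(x^3 - 4*x^2 - 9*x + 36) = (x - 4)*(x + 3)*(x + 4)*(x^2 - 7*x + 12) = (x - 4)*(x - 3)*(x + 3)*(x + 4)*(x - 4)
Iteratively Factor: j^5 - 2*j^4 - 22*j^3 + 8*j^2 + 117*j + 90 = (j - 5)*(j^4 + 3*j^3 - 7*j^2 - 27*j - 18) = (j - 5)*(j + 1)*(j^3 + 2*j^2 - 9*j - 18) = (j - 5)*(j + 1)*(j + 2)*(j^2 - 9) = (j - 5)*(j - 3)*(j + 1)*(j + 2)*(j + 3)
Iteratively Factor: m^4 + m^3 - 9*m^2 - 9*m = (m + 1)*(m^3 - 9*m) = (m + 1)*(m + 3)*(m^2 - 3*m) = (m - 3)*(m + 1)*(m + 3)*(m)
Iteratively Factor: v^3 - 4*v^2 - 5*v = (v)*(v^2 - 4*v - 5) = v*(v - 5)*(v + 1)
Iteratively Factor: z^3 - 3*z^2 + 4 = (z - 2)*(z^2 - z - 2) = (z - 2)^2*(z + 1)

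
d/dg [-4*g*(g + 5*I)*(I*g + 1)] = -12*I*g^2 + 32*g - 20*I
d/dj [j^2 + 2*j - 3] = 2*j + 2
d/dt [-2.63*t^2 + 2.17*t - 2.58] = 2.17 - 5.26*t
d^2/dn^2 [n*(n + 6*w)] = 2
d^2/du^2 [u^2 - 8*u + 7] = 2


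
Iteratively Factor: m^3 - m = (m)*(m^2 - 1) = m*(m + 1)*(m - 1)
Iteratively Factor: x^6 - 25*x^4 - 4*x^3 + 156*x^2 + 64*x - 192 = (x + 2)*(x^5 - 2*x^4 - 21*x^3 + 38*x^2 + 80*x - 96) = (x - 4)*(x + 2)*(x^4 + 2*x^3 - 13*x^2 - 14*x + 24) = (x - 4)*(x + 2)^2*(x^3 - 13*x + 12) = (x - 4)*(x - 3)*(x + 2)^2*(x^2 + 3*x - 4) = (x - 4)*(x - 3)*(x + 2)^2*(x + 4)*(x - 1)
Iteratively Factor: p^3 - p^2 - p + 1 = (p + 1)*(p^2 - 2*p + 1) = (p - 1)*(p + 1)*(p - 1)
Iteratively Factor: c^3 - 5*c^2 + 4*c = (c)*(c^2 - 5*c + 4) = c*(c - 1)*(c - 4)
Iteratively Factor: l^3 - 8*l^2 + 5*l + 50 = (l - 5)*(l^2 - 3*l - 10) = (l - 5)*(l + 2)*(l - 5)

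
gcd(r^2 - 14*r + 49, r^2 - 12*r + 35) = r - 7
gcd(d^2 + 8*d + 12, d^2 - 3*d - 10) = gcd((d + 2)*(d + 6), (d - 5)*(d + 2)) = d + 2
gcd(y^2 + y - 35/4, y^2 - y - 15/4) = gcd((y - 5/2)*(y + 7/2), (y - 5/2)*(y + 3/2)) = y - 5/2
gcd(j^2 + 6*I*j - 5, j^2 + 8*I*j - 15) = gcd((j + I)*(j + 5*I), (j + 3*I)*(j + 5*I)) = j + 5*I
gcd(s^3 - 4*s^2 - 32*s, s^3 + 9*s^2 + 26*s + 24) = s + 4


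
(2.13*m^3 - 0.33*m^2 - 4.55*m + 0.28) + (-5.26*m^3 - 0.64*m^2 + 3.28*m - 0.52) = -3.13*m^3 - 0.97*m^2 - 1.27*m - 0.24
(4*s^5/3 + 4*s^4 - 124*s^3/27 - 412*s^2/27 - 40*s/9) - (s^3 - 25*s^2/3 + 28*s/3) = 4*s^5/3 + 4*s^4 - 151*s^3/27 - 187*s^2/27 - 124*s/9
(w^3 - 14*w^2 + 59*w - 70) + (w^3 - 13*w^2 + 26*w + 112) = 2*w^3 - 27*w^2 + 85*w + 42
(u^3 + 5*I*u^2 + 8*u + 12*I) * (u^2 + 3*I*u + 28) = u^5 + 8*I*u^4 + 21*u^3 + 176*I*u^2 + 188*u + 336*I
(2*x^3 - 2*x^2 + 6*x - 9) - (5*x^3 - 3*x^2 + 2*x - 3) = -3*x^3 + x^2 + 4*x - 6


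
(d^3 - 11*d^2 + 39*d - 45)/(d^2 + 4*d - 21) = (d^2 - 8*d + 15)/(d + 7)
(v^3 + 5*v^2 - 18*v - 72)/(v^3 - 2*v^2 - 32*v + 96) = (v + 3)/(v - 4)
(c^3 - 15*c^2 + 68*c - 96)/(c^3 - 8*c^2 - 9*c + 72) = (c - 4)/(c + 3)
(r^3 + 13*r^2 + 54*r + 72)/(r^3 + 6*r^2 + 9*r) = (r^2 + 10*r + 24)/(r*(r + 3))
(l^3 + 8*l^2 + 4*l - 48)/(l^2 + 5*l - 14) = (l^2 + 10*l + 24)/(l + 7)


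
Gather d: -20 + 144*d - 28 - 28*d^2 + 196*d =-28*d^2 + 340*d - 48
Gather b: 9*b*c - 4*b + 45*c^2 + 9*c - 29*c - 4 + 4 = b*(9*c - 4) + 45*c^2 - 20*c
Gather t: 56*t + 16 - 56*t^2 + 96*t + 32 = -56*t^2 + 152*t + 48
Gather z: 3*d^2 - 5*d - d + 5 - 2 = 3*d^2 - 6*d + 3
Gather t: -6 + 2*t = 2*t - 6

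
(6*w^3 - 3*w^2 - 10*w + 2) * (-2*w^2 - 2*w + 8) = -12*w^5 - 6*w^4 + 74*w^3 - 8*w^2 - 84*w + 16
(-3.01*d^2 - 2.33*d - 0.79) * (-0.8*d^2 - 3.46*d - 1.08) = 2.408*d^4 + 12.2786*d^3 + 11.9446*d^2 + 5.2498*d + 0.8532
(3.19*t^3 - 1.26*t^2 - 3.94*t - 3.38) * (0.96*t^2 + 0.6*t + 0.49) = 3.0624*t^5 + 0.7044*t^4 - 2.9753*t^3 - 6.2262*t^2 - 3.9586*t - 1.6562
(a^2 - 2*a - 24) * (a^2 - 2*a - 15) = a^4 - 4*a^3 - 35*a^2 + 78*a + 360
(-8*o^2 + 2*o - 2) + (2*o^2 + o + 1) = -6*o^2 + 3*o - 1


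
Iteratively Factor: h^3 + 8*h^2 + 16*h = (h + 4)*(h^2 + 4*h) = h*(h + 4)*(h + 4)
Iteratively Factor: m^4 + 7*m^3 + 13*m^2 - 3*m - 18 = (m + 2)*(m^3 + 5*m^2 + 3*m - 9) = (m + 2)*(m + 3)*(m^2 + 2*m - 3) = (m + 2)*(m + 3)^2*(m - 1)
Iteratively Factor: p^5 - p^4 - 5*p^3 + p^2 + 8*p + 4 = (p + 1)*(p^4 - 2*p^3 - 3*p^2 + 4*p + 4) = (p + 1)^2*(p^3 - 3*p^2 + 4) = (p - 2)*(p + 1)^2*(p^2 - p - 2) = (p - 2)^2*(p + 1)^2*(p + 1)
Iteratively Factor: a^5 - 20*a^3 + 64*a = (a + 2)*(a^4 - 2*a^3 - 16*a^2 + 32*a) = (a - 4)*(a + 2)*(a^3 + 2*a^2 - 8*a) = a*(a - 4)*(a + 2)*(a^2 + 2*a - 8) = a*(a - 4)*(a - 2)*(a + 2)*(a + 4)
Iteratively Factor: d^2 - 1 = (d - 1)*(d + 1)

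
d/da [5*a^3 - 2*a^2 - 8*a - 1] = 15*a^2 - 4*a - 8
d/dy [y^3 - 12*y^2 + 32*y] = 3*y^2 - 24*y + 32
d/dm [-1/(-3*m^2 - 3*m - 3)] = (-2*m - 1)/(3*(m^2 + m + 1)^2)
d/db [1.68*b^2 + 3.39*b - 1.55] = 3.36*b + 3.39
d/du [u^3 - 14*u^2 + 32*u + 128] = 3*u^2 - 28*u + 32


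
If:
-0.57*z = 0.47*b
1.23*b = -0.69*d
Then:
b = -1.21276595744681*z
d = 2.16188714153562*z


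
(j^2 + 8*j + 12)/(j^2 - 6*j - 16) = (j + 6)/(j - 8)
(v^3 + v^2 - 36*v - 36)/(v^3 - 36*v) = (v + 1)/v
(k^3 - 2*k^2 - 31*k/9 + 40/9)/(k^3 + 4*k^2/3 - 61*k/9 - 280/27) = 3*(k - 1)/(3*k + 7)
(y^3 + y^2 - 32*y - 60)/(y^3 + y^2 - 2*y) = (y^2 - y - 30)/(y*(y - 1))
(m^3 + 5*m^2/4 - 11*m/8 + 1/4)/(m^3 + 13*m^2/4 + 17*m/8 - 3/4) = (2*m - 1)/(2*m + 3)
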